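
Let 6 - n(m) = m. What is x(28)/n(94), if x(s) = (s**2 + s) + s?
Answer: -105/11 ≈ -9.5455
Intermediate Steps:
n(m) = 6 - m
x(s) = s**2 + 2*s (x(s) = (s + s**2) + s = s**2 + 2*s)
x(28)/n(94) = (28*(2 + 28))/(6 - 1*94) = (28*30)/(6 - 94) = 840/(-88) = 840*(-1/88) = -105/11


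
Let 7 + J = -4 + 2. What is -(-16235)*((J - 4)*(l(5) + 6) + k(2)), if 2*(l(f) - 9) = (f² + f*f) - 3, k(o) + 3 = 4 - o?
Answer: -16283705/2 ≈ -8.1419e+6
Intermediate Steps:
k(o) = 1 - o (k(o) = -3 + (4 - o) = 1 - o)
J = -9 (J = -7 + (-4 + 2) = -7 - 2 = -9)
l(f) = 15/2 + f² (l(f) = 9 + ((f² + f*f) - 3)/2 = 9 + ((f² + f²) - 3)/2 = 9 + (2*f² - 3)/2 = 9 + (-3 + 2*f²)/2 = 9 + (-3/2 + f²) = 15/2 + f²)
-(-16235)*((J - 4)*(l(5) + 6) + k(2)) = -(-16235)*((-9 - 4)*((15/2 + 5²) + 6) + (1 - 1*2)) = -(-16235)*(-13*((15/2 + 25) + 6) + (1 - 2)) = -(-16235)*(-13*(65/2 + 6) - 1) = -(-16235)*(-13*77/2 - 1) = -(-16235)*(-1001/2 - 1) = -(-16235)*(-1003)/2 = -3247*5015/2 = -16283705/2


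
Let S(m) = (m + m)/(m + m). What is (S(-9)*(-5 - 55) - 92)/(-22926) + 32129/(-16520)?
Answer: -367039207/189368760 ≈ -1.9382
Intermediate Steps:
S(m) = 1 (S(m) = (2*m)/((2*m)) = (2*m)*(1/(2*m)) = 1)
(S(-9)*(-5 - 55) - 92)/(-22926) + 32129/(-16520) = (1*(-5 - 55) - 92)/(-22926) + 32129/(-16520) = (1*(-60) - 92)*(-1/22926) + 32129*(-1/16520) = (-60 - 92)*(-1/22926) - 32129/16520 = -152*(-1/22926) - 32129/16520 = 76/11463 - 32129/16520 = -367039207/189368760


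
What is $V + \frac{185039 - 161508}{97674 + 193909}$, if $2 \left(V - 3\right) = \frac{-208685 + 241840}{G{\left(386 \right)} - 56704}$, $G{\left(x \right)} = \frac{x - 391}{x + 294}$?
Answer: $\frac{1253984152356}{449722748467} \approx 2.7883$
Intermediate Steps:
$G{\left(x \right)} = \frac{-391 + x}{294 + x}$
$V = \frac{4176139}{1542349}$ ($V = 3 + \frac{\left(-208685 + 241840\right) \frac{1}{\frac{-391 + 386}{294 + 386} - 56704}}{2} = 3 + \frac{33155 \frac{1}{\frac{1}{680} \left(-5\right) - 56704}}{2} = 3 + \frac{33155 \frac{1}{- \frac{1}{136} - 56704}}{2} = 3 + \frac{33155 \frac{1}{- \frac{7711745}{136}}}{2} = 3 + \frac{33155 \left(- \frac{136}{7711745}\right)}{2} = 3 + \frac{1}{2} \left(- \frac{901816}{1542349}\right) = 3 - \frac{450908}{1542349} = \frac{4176139}{1542349} \approx 2.7076$)
$V + \frac{185039 - 161508}{97674 + 193909} = \frac{4176139}{1542349} + \frac{185039 - 161508}{97674 + 193909} = \frac{4176139}{1542349} + \frac{23531}{291583} = \frac{1253984152356}{449722748467}$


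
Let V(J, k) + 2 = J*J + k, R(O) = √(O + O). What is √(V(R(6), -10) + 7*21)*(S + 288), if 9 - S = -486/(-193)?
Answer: 397845*√3/193 ≈ 3570.4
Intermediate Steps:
R(O) = √2*√O (R(O) = √(2*O) = √2*√O)
V(J, k) = -2 + k + J² (V(J, k) = -2 + (J*J + k) = -2 + (J² + k) = -2 + (k + J²) = -2 + k + J²)
S = 1251/193 (S = 9 - (-486)/(-193) = 9 - (-486)*(-1)/193 = 9 - 1*486/193 = 9 - 486/193 = 1251/193 ≈ 6.4819)
√(V(R(6), -10) + 7*21)*(S + 288) = √((-2 - 10 + (√2*√6)²) + 7*21)*(1251/193 + 288) = √((-2 - 10 + (2*√3)²) + 147)*(56835/193) = √((-2 - 10 + 12) + 147)*(56835/193) = √(0 + 147)*(56835/193) = √147*(56835/193) = (7*√3)*(56835/193) = 397845*√3/193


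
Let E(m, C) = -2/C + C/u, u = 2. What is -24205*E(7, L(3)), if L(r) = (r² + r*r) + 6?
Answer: -3461315/12 ≈ -2.8844e+5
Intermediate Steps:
L(r) = 6 + 2*r² (L(r) = (r² + r²) + 6 = 2*r² + 6 = 6 + 2*r²)
E(m, C) = C/2 - 2/C (E(m, C) = -2/C + C/2 = C/2 - 2/C)
-24205*E(7, L(3)) = -24205*((6 + 2*3²)/2 - 2/(6 + 2*3²)) = -24205*((6 + 2*9)/2 - 2/(6 + 2*9)) = -24205*((6 + 18)/2 - 2/(6 + 18)) = -24205*((½)*24 - 2/24) = -24205*(12 - 2*1/24) = -24205*(12 - 1/12) = -24205*143/12 = -3461315/12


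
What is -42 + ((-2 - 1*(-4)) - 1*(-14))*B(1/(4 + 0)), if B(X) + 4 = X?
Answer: -102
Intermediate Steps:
B(X) = -4 + X
-42 + ((-2 - 1*(-4)) - 1*(-14))*B(1/(4 + 0)) = -42 + ((-2 - 1*(-4)) - 1*(-14))*(-4 + 1/(4 + 0)) = -42 + ((-2 + 4) + 14)*(-4 + 1/4) = -42 + (2 + 14)*(-4 + 1/4) = -42 + 16*(-15/4) = -42 - 60 = -102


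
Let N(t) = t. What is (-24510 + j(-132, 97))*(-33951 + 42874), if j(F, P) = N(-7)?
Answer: -218765191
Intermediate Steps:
j(F, P) = -7
(-24510 + j(-132, 97))*(-33951 + 42874) = (-24510 - 7)*(-33951 + 42874) = -24517*8923 = -218765191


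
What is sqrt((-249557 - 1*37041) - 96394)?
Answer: 4*I*sqrt(23937) ≈ 618.86*I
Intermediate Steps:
sqrt((-249557 - 1*37041) - 96394) = sqrt((-249557 - 37041) - 96394) = sqrt(-286598 - 96394) = sqrt(-382992) = 4*I*sqrt(23937)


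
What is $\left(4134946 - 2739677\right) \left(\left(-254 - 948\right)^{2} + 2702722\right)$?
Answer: $5786914454494$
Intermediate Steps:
$\left(4134946 - 2739677\right) \left(\left(-254 - 948\right)^{2} + 2702722\right) = 1395269 \left(\left(-1202\right)^{2} + 2702722\right) = 1395269 \left(1444804 + 2702722\right) = 1395269 \cdot 4147526 = 5786914454494$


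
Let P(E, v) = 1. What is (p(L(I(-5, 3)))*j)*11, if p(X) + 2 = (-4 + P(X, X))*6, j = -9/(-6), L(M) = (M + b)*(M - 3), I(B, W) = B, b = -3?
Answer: -330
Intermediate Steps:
L(M) = (-3 + M)**2 (L(M) = (M - 3)*(M - 3) = (-3 + M)*(-3 + M) = (-3 + M)**2)
j = 3/2 (j = -9*(-1/6) = 3/2 ≈ 1.5000)
p(X) = -20 (p(X) = -2 + (-4 + 1)*6 = -2 - 3*6 = -2 - 18 = -20)
(p(L(I(-5, 3)))*j)*11 = -20*3/2*11 = -30*11 = -330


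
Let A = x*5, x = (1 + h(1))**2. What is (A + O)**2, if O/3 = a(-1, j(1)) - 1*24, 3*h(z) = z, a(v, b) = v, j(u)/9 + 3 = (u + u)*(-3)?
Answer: 354025/81 ≈ 4370.7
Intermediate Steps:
j(u) = -27 - 54*u (j(u) = -27 + 9*((u + u)*(-3)) = -27 + 9*((2*u)*(-3)) = -27 + 9*(-6*u) = -27 - 54*u)
h(z) = z/3
x = 16/9 (x = (1 + (1/3)*1)**2 = (1 + 1/3)**2 = (4/3)**2 = 16/9 ≈ 1.7778)
A = 80/9 (A = (16/9)*5 = 80/9 ≈ 8.8889)
O = -75 (O = 3*(-1 - 1*24) = 3*(-1 - 24) = 3*(-25) = -75)
(A + O)**2 = (80/9 - 75)**2 = (-595/9)**2 = 354025/81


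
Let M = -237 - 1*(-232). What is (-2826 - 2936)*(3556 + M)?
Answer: -20460862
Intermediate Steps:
M = -5 (M = -237 + 232 = -5)
(-2826 - 2936)*(3556 + M) = (-2826 - 2936)*(3556 - 5) = -5762*3551 = -20460862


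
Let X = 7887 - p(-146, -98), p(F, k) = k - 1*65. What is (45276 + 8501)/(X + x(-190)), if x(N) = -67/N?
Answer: 10217630/1529567 ≈ 6.6801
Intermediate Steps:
p(F, k) = -65 + k (p(F, k) = k - 65 = -65 + k)
X = 8050 (X = 7887 - (-65 - 98) = 7887 - 1*(-163) = 7887 + 163 = 8050)
(45276 + 8501)/(X + x(-190)) = (45276 + 8501)/(8050 - 67/(-190)) = 53777/(8050 - 67*(-1/190)) = 53777/(8050 + 67/190) = 53777/(1529567/190) = 53777*(190/1529567) = 10217630/1529567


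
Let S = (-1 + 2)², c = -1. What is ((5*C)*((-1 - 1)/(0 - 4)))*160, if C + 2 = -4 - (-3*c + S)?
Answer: -4000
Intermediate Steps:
S = 1 (S = 1² = 1)
C = -10 (C = -2 + (-4 - (-3*(-1) + 1)) = -2 + (-4 - (3 + 1)) = -2 + (-4 - 1*4) = -2 + (-4 - 4) = -2 - 8 = -10)
((5*C)*((-1 - 1)/(0 - 4)))*160 = ((5*(-10))*((-1 - 1)/(0 - 4)))*160 = -(-100)/(-4)*160 = -(-100)*(-1)/4*160 = -50*½*160 = -25*160 = -4000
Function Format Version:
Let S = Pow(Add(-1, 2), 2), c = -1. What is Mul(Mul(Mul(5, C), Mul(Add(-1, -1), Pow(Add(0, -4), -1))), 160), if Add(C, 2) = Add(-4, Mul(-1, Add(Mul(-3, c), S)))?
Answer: -4000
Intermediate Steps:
S = 1 (S = Pow(1, 2) = 1)
C = -10 (C = Add(-2, Add(-4, Mul(-1, Add(Mul(-3, -1), 1)))) = Add(-2, Add(-4, Mul(-1, Add(3, 1)))) = Add(-2, Add(-4, Mul(-1, 4))) = Add(-2, Add(-4, -4)) = Add(-2, -8) = -10)
Mul(Mul(Mul(5, C), Mul(Add(-1, -1), Pow(Add(0, -4), -1))), 160) = Mul(Mul(Mul(5, -10), Mul(Add(-1, -1), Pow(Add(0, -4), -1))), 160) = Mul(Mul(-50, Mul(-2, Pow(-4, -1))), 160) = Mul(Mul(-50, Mul(-2, Rational(-1, 4))), 160) = Mul(Mul(-50, Rational(1, 2)), 160) = Mul(-25, 160) = -4000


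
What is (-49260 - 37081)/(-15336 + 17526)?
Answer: -86341/2190 ≈ -39.425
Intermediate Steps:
(-49260 - 37081)/(-15336 + 17526) = -86341/2190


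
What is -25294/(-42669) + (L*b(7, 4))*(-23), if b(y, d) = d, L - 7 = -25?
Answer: 70685158/42669 ≈ 1656.6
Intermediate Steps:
L = -18 (L = 7 - 25 = -18)
-25294/(-42669) + (L*b(7, 4))*(-23) = -25294/(-42669) - 18*4*(-23) = -25294*(-1/42669) - 72*(-23) = 25294/42669 + 1656 = 70685158/42669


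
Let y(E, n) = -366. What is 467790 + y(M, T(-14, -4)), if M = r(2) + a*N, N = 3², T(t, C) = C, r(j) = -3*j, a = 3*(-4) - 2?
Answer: 467424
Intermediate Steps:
a = -14 (a = -12 - 2 = -14)
N = 9
M = -132 (M = -3*2 - 14*9 = -6 - 126 = -132)
467790 + y(M, T(-14, -4)) = 467790 - 366 = 467424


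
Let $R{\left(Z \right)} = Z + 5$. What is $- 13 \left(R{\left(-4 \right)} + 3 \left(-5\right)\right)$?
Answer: $182$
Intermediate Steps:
$R{\left(Z \right)} = 5 + Z$
$- 13 \left(R{\left(-4 \right)} + 3 \left(-5\right)\right) = - 13 \left(\left(5 - 4\right) + 3 \left(-5\right)\right) = - 13 \left(1 - 15\right) = \left(-13\right) \left(-14\right) = 182$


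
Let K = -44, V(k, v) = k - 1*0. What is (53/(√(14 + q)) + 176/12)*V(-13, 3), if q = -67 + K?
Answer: -572/3 + 689*I*√97/97 ≈ -190.67 + 69.957*I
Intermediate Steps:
V(k, v) = k (V(k, v) = k + 0 = k)
q = -111 (q = -67 - 44 = -111)
(53/(√(14 + q)) + 176/12)*V(-13, 3) = (53/(√(14 - 111)) + 176/12)*(-13) = (53/(√(-97)) + 176*(1/12))*(-13) = (53/((I*√97)) + 44/3)*(-13) = (53*(-I*√97/97) + 44/3)*(-13) = (-53*I*√97/97 + 44/3)*(-13) = (44/3 - 53*I*√97/97)*(-13) = -572/3 + 689*I*√97/97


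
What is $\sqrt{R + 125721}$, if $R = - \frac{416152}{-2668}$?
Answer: $\frac{\sqrt{56001283315}}{667} \approx 354.79$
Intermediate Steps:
$R = \frac{104038}{667}$ ($R = \left(-416152\right) \left(- \frac{1}{2668}\right) = \frac{104038}{667} \approx 155.98$)
$\sqrt{R + 125721} = \sqrt{\frac{104038}{667} + 125721} = \sqrt{\frac{83959945}{667}} = \frac{\sqrt{56001283315}}{667}$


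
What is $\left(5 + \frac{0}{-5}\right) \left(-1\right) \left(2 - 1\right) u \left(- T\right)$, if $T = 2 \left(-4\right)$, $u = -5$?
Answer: $200$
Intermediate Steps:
$T = -8$
$\left(5 + \frac{0}{-5}\right) \left(-1\right) \left(2 - 1\right) u \left(- T\right) = \left(5 + \frac{0}{-5}\right) \left(-1\right) \left(2 - 1\right) \left(-5\right) \left(\left(-1\right) \left(-8\right)\right) = \left(5 + 0 \left(- \frac{1}{5}\right)\right) \left(-1\right) 1 \left(-5\right) 8 = \left(5 + 0\right) \left(-1\right) \left(-5\right) 8 = 5 \left(-1\right) \left(-5\right) 8 = \left(-5\right) \left(-5\right) 8 = 25 \cdot 8 = 200$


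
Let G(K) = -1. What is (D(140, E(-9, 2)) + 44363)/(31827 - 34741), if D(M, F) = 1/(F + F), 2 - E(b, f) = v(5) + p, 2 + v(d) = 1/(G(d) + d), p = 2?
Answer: -310543/20398 ≈ -15.224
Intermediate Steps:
v(d) = -2 + 1/(-1 + d)
E(b, f) = 7/4 (E(b, f) = 2 - ((3 - 2*5)/(-1 + 5) + 2) = 2 - ((3 - 10)/4 + 2) = 2 - ((¼)*(-7) + 2) = 2 - (-7/4 + 2) = 2 - 1*¼ = 2 - ¼ = 7/4)
D(M, F) = 1/(2*F)
(D(140, E(-9, 2)) + 44363)/(31827 - 34741) = (1/(2*(7/4)) + 44363)/(31827 - 34741) = ((½)*(4/7) + 44363)/(-2914) = (2/7 + 44363)*(-1/2914) = (310543/7)*(-1/2914) = -310543/20398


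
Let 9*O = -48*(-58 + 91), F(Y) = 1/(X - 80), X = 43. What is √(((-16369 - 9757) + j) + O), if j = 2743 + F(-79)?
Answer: 22*I*√66637/37 ≈ 153.49*I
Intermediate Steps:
F(Y) = -1/37 (F(Y) = 1/(43 - 80) = 1/(-37) = -1/37)
O = -176 (O = (-48*(-58 + 91))/9 = (-48*33)/9 = (⅑)*(-1584) = -176)
j = 101490/37 (j = 2743 - 1/37 = 101490/37 ≈ 2743.0)
√(((-16369 - 9757) + j) + O) = √(((-16369 - 9757) + 101490/37) - 176) = √((-26126 + 101490/37) - 176) = √(-865172/37 - 176) = √(-871684/37) = 22*I*√66637/37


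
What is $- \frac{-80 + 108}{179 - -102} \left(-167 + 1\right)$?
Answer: $\frac{4648}{281} \approx 16.541$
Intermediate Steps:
$- \frac{-80 + 108}{179 - -102} \left(-167 + 1\right) = - \frac{28}{179 + 102} \left(-166\right) = - \frac{28}{281} \left(-166\right) = - 28 \cdot \frac{1}{281} \left(-166\right) = - \frac{28 \left(-166\right)}{281} = \left(-1\right) \left(- \frac{4648}{281}\right) = \frac{4648}{281}$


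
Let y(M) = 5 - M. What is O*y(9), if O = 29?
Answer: -116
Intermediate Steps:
O*y(9) = 29*(5 - 1*9) = 29*(5 - 9) = 29*(-4) = -116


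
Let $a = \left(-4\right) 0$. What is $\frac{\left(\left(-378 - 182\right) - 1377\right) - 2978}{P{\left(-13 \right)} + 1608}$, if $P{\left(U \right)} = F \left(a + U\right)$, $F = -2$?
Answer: $- \frac{4915}{1634} \approx -3.008$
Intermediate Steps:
$a = 0$
$P{\left(U \right)} = - 2 U$ ($P{\left(U \right)} = - 2 \left(0 + U\right) = - 2 U$)
$\frac{\left(\left(-378 - 182\right) - 1377\right) - 2978}{P{\left(-13 \right)} + 1608} = \frac{\left(\left(-378 - 182\right) - 1377\right) - 2978}{\left(-2\right) \left(-13\right) + 1608} = \frac{\left(-560 - 1377\right) - 2978}{26 + 1608} = \frac{-1937 - 2978}{1634} = \left(-4915\right) \frac{1}{1634} = - \frac{4915}{1634}$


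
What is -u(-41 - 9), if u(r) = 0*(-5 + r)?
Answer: 0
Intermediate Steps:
u(r) = 0
-u(-41 - 9) = -1*0 = 0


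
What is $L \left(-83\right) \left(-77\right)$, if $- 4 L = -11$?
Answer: $\frac{70301}{4} \approx 17575.0$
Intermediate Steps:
$L = \frac{11}{4}$ ($L = \left(- \frac{1}{4}\right) \left(-11\right) = \frac{11}{4} \approx 2.75$)
$L \left(-83\right) \left(-77\right) = \frac{11}{4} \left(-83\right) \left(-77\right) = \left(- \frac{913}{4}\right) \left(-77\right) = \frac{70301}{4}$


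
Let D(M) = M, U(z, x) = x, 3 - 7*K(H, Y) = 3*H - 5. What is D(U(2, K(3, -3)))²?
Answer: 1/49 ≈ 0.020408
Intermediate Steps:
K(H, Y) = 8/7 - 3*H/7 (K(H, Y) = 3/7 - (3*H - 5)/7 = 3/7 - (-5 + 3*H)/7 = 3/7 + (5/7 - 3*H/7) = 8/7 - 3*H/7)
D(U(2, K(3, -3)))² = (8/7 - 3/7*3)² = (8/7 - 9/7)² = (-⅐)² = 1/49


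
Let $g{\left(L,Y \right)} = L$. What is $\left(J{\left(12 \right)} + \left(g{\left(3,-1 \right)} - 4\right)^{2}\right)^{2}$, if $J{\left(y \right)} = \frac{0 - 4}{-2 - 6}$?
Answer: $\frac{9}{4} \approx 2.25$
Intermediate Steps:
$J{\left(y \right)} = \frac{1}{2}$ ($J{\left(y \right)} = - \frac{4}{-8} = \left(-4\right) \left(- \frac{1}{8}\right) = \frac{1}{2}$)
$\left(J{\left(12 \right)} + \left(g{\left(3,-1 \right)} - 4\right)^{2}\right)^{2} = \left(\frac{1}{2} + \left(3 - 4\right)^{2}\right)^{2} = \left(\frac{1}{2} + \left(-1\right)^{2}\right)^{2} = \left(\frac{1}{2} + 1\right)^{2} = \left(\frac{3}{2}\right)^{2} = \frac{9}{4}$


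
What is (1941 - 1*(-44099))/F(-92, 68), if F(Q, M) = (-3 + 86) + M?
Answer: 46040/151 ≈ 304.90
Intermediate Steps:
F(Q, M) = 83 + M
(1941 - 1*(-44099))/F(-92, 68) = (1941 - 1*(-44099))/(83 + 68) = (1941 + 44099)/151 = 46040*(1/151) = 46040/151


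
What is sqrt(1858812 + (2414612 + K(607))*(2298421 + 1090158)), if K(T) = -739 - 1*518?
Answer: sqrt(8177845931357) ≈ 2.8597e+6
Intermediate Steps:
K(T) = -1257 (K(T) = -739 - 518 = -1257)
sqrt(1858812 + (2414612 + K(607))*(2298421 + 1090158)) = sqrt(1858812 + (2414612 - 1257)*(2298421 + 1090158)) = sqrt(1858812 + 2413355*3388579) = sqrt(1858812 + 8177844072545) = sqrt(8177845931357)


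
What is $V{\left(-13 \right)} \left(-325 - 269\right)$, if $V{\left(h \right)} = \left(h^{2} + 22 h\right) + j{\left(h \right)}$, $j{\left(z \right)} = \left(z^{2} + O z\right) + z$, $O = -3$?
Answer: $-46332$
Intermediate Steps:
$j{\left(z \right)} = z^{2} - 2 z$ ($j{\left(z \right)} = \left(z^{2} - 3 z\right) + z = z^{2} - 2 z$)
$V{\left(h \right)} = h^{2} + 22 h + h \left(-2 + h\right)$ ($V{\left(h \right)} = \left(h^{2} + 22 h\right) + h \left(-2 + h\right) = h^{2} + 22 h + h \left(-2 + h\right)$)
$V{\left(-13 \right)} \left(-325 - 269\right) = 2 \left(-13\right) \left(10 - 13\right) \left(-325 - 269\right) = 2 \left(-13\right) \left(-3\right) \left(-594\right) = 78 \left(-594\right) = -46332$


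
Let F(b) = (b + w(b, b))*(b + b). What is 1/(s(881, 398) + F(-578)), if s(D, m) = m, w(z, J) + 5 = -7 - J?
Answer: 1/14270 ≈ 7.0077e-5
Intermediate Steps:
w(z, J) = -12 - J (w(z, J) = -5 + (-7 - J) = -12 - J)
F(b) = -24*b (F(b) = (b + (-12 - b))*(b + b) = -24*b)
1/(s(881, 398) + F(-578)) = 1/(398 - 24*(-578)) = 1/(398 + 13872) = 1/14270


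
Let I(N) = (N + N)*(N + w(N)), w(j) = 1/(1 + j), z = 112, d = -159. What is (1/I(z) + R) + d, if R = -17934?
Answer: -51296694511/2835168 ≈ -18093.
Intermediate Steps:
I(N) = 2*N*(N + 1/(1 + N)) (I(N) = (N + N)*(N + 1/(1 + N)) = (2*N)*(N + 1/(1 + N)) = 2*N*(N + 1/(1 + N)))
(1/I(z) + R) + d = (1/(2*112*(1 + 112*(1 + 112))/(1 + 112)) - 17934) - 159 = (1/(2*112*(1 + 112*113)/113) - 17934) - 159 = (1/(2*112*(1/113)*(1 + 12656)) - 17934) - 159 = (1/(2*112*(1/113)*12657) - 17934) - 159 = (1/(2835168/113) - 17934) - 159 = (113/2835168 - 17934) - 159 = -50845902799/2835168 - 159 = -51296694511/2835168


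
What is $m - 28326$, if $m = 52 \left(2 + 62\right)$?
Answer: $-24998$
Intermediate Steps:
$m = 3328$ ($m = 52 \cdot 64 = 3328$)
$m - 28326 = 3328 - 28326 = -24998$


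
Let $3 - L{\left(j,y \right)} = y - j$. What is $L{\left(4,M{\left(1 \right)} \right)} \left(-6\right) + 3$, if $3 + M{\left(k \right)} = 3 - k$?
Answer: $-45$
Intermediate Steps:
$M{\left(k \right)} = - k$ ($M{\left(k \right)} = -3 - \left(-3 + k\right) = - k$)
$L{\left(j,y \right)} = 3 + j - y$ ($L{\left(j,y \right)} = 3 - \left(y - j\right) = 3 + \left(j - y\right) = 3 + j - y$)
$L{\left(4,M{\left(1 \right)} \right)} \left(-6\right) + 3 = \left(3 + 4 - \left(-1\right) 1\right) \left(-6\right) + 3 = \left(3 + 4 - -1\right) \left(-6\right) + 3 = \left(3 + 4 + 1\right) \left(-6\right) + 3 = 8 \left(-6\right) + 3 = -48 + 3 = -45$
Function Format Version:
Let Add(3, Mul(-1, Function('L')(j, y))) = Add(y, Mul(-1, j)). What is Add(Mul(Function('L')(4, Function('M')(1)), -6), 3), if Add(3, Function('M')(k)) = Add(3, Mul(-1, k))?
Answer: -45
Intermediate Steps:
Function('M')(k) = Mul(-1, k) (Function('M')(k) = Add(-3, Add(3, Mul(-1, k))) = Mul(-1, k))
Function('L')(j, y) = Add(3, j, Mul(-1, y)) (Function('L')(j, y) = Add(3, Mul(-1, Add(y, Mul(-1, j)))) = Add(3, Add(j, Mul(-1, y))) = Add(3, j, Mul(-1, y)))
Add(Mul(Function('L')(4, Function('M')(1)), -6), 3) = Add(Mul(Add(3, 4, Mul(-1, Mul(-1, 1))), -6), 3) = Add(Mul(Add(3, 4, Mul(-1, -1)), -6), 3) = Add(Mul(Add(3, 4, 1), -6), 3) = Add(Mul(8, -6), 3) = Add(-48, 3) = -45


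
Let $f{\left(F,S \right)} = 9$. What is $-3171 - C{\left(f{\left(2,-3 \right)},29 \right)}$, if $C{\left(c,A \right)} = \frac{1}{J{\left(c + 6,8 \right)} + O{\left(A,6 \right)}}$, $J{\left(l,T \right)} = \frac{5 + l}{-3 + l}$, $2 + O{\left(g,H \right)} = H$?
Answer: $- \frac{53910}{17} \approx -3171.2$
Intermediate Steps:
$O{\left(g,H \right)} = -2 + H$
$J{\left(l,T \right)} = \frac{5 + l}{-3 + l}$
$C{\left(c,A \right)} = \frac{1}{4 + \frac{11 + c}{3 + c}}$ ($C{\left(c,A \right)} = \frac{1}{\frac{5 + \left(c + 6\right)}{-3 + \left(c + 6\right)} + \left(-2 + 6\right)} = \frac{1}{\frac{5 + \left(6 + c\right)}{-3 + \left(6 + c\right)} + 4} = \frac{1}{\frac{11 + c}{3 + c} + 4} = \frac{1}{4 + \frac{11 + c}{3 + c}}$)
$-3171 - C{\left(f{\left(2,-3 \right)},29 \right)} = -3171 - \frac{3 + 9}{23 + 5 \cdot 9} = -3171 - \frac{1}{23 + 45} \cdot 12 = -3171 - \frac{1}{68} \cdot 12 = -3171 - \frac{3}{17} = - \frac{53910}{17}$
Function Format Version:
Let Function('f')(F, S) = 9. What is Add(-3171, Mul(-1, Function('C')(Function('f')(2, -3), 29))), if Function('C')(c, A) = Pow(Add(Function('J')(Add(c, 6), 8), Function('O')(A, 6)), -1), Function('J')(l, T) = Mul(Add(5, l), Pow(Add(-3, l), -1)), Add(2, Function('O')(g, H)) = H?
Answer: Rational(-53910, 17) ≈ -3171.2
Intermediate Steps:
Function('O')(g, H) = Add(-2, H)
Function('J')(l, T) = Mul(Pow(Add(-3, l), -1), Add(5, l))
Function('C')(c, A) = Pow(Add(4, Mul(Pow(Add(3, c), -1), Add(11, c))), -1) (Function('C')(c, A) = Pow(Add(Mul(Pow(Add(-3, Add(c, 6)), -1), Add(5, Add(c, 6))), Add(-2, 6)), -1) = Pow(Add(Mul(Pow(Add(-3, Add(6, c)), -1), Add(5, Add(6, c))), 4), -1) = Pow(Add(Mul(Pow(Add(3, c), -1), Add(11, c)), 4), -1) = Pow(Add(4, Mul(Pow(Add(3, c), -1), Add(11, c))), -1))
Add(-3171, Mul(-1, Function('C')(Function('f')(2, -3), 29))) = Add(-3171, Mul(-1, Mul(Pow(Add(23, Mul(5, 9)), -1), Add(3, 9)))) = Add(-3171, Mul(-1, Mul(Pow(Add(23, 45), -1), 12))) = Add(-3171, Mul(-1, Mul(Pow(68, -1), 12))) = Add(-3171, Mul(-1, Mul(Rational(1, 68), 12))) = Add(-3171, Mul(-1, Rational(3, 17))) = Add(-3171, Rational(-3, 17)) = Rational(-53910, 17)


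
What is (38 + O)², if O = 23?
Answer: 3721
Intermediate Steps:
(38 + O)² = (38 + 23)² = 61² = 3721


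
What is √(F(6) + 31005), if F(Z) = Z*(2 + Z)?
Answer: √31053 ≈ 176.22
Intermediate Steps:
√(F(6) + 31005) = √(6*(2 + 6) + 31005) = √(6*8 + 31005) = √(48 + 31005) = √31053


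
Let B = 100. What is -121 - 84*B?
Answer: -8521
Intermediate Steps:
-121 - 84*B = -121 - 84*100 = -121 - 8400 = -8521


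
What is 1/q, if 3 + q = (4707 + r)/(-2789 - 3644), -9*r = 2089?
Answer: -57897/213965 ≈ -0.27059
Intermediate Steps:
r = -2089/9 (r = -1/9*2089 = -2089/9 ≈ -232.11)
q = -213965/57897 (q = -3 + (4707 - 2089/9)/(-2789 - 3644) = -3 + (40274/9)/(-6433) = -3 + (40274/9)*(-1/6433) = -3 - 40274/57897 = -213965/57897 ≈ -3.6956)
1/q = 1/(-213965/57897) = -57897/213965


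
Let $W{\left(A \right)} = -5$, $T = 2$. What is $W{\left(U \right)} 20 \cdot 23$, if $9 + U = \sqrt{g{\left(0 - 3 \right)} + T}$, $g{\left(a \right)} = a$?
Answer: $-2300$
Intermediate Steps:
$U = -9 + i$ ($U = -9 + \sqrt{\left(0 - 3\right) + 2} = -9 + \sqrt{-3 + 2} = -9 + \sqrt{-1} = -9 + i \approx -9.0 + 1.0 i$)
$W{\left(U \right)} 20 \cdot 23 = \left(-5\right) 20 \cdot 23 = \left(-100\right) 23 = -2300$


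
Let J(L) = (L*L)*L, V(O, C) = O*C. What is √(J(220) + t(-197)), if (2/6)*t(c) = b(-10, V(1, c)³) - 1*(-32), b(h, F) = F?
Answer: I*√12288023 ≈ 3505.4*I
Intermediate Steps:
V(O, C) = C*O
t(c) = 96 + 3*c³ (t(c) = 3*((c*1)³ - 1*(-32)) = 3*(c³ + 32) = 3*(32 + c³) = 96 + 3*c³)
J(L) = L³ (J(L) = L²*L = L³)
√(J(220) + t(-197)) = √(220³ + (96 + 3*(-197)³)) = √(10648000 + (96 + 3*(-7645373))) = √(10648000 + (96 - 22936119)) = √(10648000 - 22936023) = √(-12288023) = I*√12288023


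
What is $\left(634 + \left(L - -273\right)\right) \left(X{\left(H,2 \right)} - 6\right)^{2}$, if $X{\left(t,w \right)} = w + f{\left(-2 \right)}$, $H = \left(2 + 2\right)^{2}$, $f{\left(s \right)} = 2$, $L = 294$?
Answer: $4804$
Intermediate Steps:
$H = 16$ ($H = 4^{2} = 16$)
$X{\left(t,w \right)} = 2 + w$ ($X{\left(t,w \right)} = w + 2 = 2 + w$)
$\left(634 + \left(L - -273\right)\right) \left(X{\left(H,2 \right)} - 6\right)^{2} = \left(634 + \left(294 - -273\right)\right) \left(\left(2 + 2\right) - 6\right)^{2} = \left(634 + \left(294 + 273\right)\right) \left(4 - 6\right)^{2} = \left(634 + 567\right) \left(-2\right)^{2} = 1201 \cdot 4 = 4804$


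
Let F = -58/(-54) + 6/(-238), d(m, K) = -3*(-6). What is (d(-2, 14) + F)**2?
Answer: 3745929616/10323369 ≈ 362.86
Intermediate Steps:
d(m, K) = 18
F = 3370/3213 (F = -58*(-1/54) + 6*(-1/238) = 29/27 - 3/119 = 3370/3213 ≈ 1.0489)
(d(-2, 14) + F)**2 = (18 + 3370/3213)**2 = (61204/3213)**2 = 3745929616/10323369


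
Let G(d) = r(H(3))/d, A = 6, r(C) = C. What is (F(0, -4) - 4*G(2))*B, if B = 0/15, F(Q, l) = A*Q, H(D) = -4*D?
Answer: 0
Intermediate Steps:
G(d) = -12/d (G(d) = (-4*3)/d = -12/d)
F(Q, l) = 6*Q
B = 0 (B = 0*(1/15) = 0)
(F(0, -4) - 4*G(2))*B = (6*0 - (-48)/2)*0 = (0 - (-48)/2)*0 = (0 - 4*(-6))*0 = (0 + 24)*0 = 24*0 = 0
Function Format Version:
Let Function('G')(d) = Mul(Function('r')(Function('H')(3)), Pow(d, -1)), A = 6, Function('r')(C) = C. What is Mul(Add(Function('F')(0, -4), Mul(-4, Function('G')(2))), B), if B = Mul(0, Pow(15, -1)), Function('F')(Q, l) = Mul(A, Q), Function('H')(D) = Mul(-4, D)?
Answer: 0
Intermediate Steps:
Function('G')(d) = Mul(-12, Pow(d, -1)) (Function('G')(d) = Mul(Mul(-4, 3), Pow(d, -1)) = Mul(-12, Pow(d, -1)))
Function('F')(Q, l) = Mul(6, Q)
B = 0 (B = Mul(0, Rational(1, 15)) = 0)
Mul(Add(Function('F')(0, -4), Mul(-4, Function('G')(2))), B) = Mul(Add(Mul(6, 0), Mul(-4, Mul(-12, Pow(2, -1)))), 0) = Mul(Add(0, Mul(-4, Mul(-12, Rational(1, 2)))), 0) = Mul(Add(0, Mul(-4, -6)), 0) = Mul(Add(0, 24), 0) = Mul(24, 0) = 0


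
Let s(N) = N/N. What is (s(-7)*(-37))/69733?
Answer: -37/69733 ≈ -0.00053059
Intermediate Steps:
s(N) = 1
(s(-7)*(-37))/69733 = (1*(-37))/69733 = -37*1/69733 = -37/69733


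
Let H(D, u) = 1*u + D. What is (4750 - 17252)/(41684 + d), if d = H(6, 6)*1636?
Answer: -6251/30658 ≈ -0.20389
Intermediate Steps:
H(D, u) = D + u (H(D, u) = u + D = D + u)
d = 19632 (d = (6 + 6)*1636 = 12*1636 = 19632)
(4750 - 17252)/(41684 + d) = (4750 - 17252)/(41684 + 19632) = -12502/61316 = -12502*1/61316 = -6251/30658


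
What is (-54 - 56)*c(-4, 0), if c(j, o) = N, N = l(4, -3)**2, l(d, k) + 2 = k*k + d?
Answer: -13310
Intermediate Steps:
l(d, k) = -2 + d + k**2 (l(d, k) = -2 + (k*k + d) = -2 + (k**2 + d) = -2 + (d + k**2) = -2 + d + k**2)
N = 121 (N = (-2 + 4 + (-3)**2)**2 = (-2 + 4 + 9)**2 = 11**2 = 121)
c(j, o) = 121
(-54 - 56)*c(-4, 0) = (-54 - 56)*121 = -110*121 = -13310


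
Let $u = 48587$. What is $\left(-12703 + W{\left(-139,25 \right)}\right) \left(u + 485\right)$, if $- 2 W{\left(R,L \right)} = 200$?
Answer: $-628268816$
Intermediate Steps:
$W{\left(R,L \right)} = -100$ ($W{\left(R,L \right)} = \left(- \frac{1}{2}\right) 200 = -100$)
$\left(-12703 + W{\left(-139,25 \right)}\right) \left(u + 485\right) = \left(-12703 - 100\right) \left(48587 + 485\right) = \left(-12803\right) 49072 = -628268816$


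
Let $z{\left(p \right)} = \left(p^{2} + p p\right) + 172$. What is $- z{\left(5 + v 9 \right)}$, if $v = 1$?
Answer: $-564$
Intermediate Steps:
$z{\left(p \right)} = 172 + 2 p^{2}$ ($z{\left(p \right)} = \left(p^{2} + p^{2}\right) + 172 = 2 p^{2} + 172 = 172 + 2 p^{2}$)
$- z{\left(5 + v 9 \right)} = - (172 + 2 \left(5 + 1 \cdot 9\right)^{2}) = - (172 + 2 \left(5 + 9\right)^{2}) = - (172 + 2 \cdot 14^{2}) = - (172 + 2 \cdot 196) = - (172 + 392) = \left(-1\right) 564 = -564$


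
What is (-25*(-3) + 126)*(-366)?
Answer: -73566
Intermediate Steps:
(-25*(-3) + 126)*(-366) = (75 + 126)*(-366) = 201*(-366) = -73566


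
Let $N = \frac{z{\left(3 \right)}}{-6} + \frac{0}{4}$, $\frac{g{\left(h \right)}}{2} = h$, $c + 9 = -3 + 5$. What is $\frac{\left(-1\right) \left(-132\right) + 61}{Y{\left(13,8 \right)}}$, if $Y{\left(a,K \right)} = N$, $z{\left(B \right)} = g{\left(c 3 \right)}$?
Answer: $\frac{193}{7} \approx 27.571$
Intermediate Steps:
$c = -7$ ($c = -9 + \left(-3 + 5\right) = -9 + 2 = -7$)
$g{\left(h \right)} = 2 h$
$z{\left(B \right)} = -42$ ($z{\left(B \right)} = 2 \left(\left(-7\right) 3\right) = 2 \left(-21\right) = -42$)
$N = 7$ ($N = - \frac{42}{-6} + \frac{0}{4} = \left(-42\right) \left(- \frac{1}{6}\right) + 0 \cdot \frac{1}{4} = 7 + 0 = 7$)
$Y{\left(a,K \right)} = 7$
$\frac{\left(-1\right) \left(-132\right) + 61}{Y{\left(13,8 \right)}} = \frac{\left(-1\right) \left(-132\right) + 61}{7} = \frac{132 + 61}{7} = \frac{1}{7} \cdot 193 = \frac{193}{7}$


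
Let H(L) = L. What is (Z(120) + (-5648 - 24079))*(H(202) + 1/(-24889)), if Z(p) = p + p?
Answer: -148248162999/24889 ≈ -5.9564e+6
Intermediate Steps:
Z(p) = 2*p
(Z(120) + (-5648 - 24079))*(H(202) + 1/(-24889)) = (2*120 + (-5648 - 24079))*(202 + 1/(-24889)) = (240 - 29727)*(202 - 1/24889) = -29487*5027577/24889 = -148248162999/24889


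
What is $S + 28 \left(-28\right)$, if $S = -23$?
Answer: $-807$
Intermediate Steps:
$S + 28 \left(-28\right) = -23 + 28 \left(-28\right) = -23 - 784 = -807$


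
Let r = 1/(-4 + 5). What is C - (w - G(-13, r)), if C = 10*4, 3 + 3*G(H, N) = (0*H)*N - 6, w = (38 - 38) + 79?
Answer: -42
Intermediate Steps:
w = 79 (w = 0 + 79 = 79)
r = 1 (r = 1/1 = 1)
G(H, N) = -3 (G(H, N) = -1 + ((0*H)*N - 6)/3 = -1 + (0*N - 6)/3 = -1 + (0 - 6)/3 = -1 + (1/3)*(-6) = -1 - 2 = -3)
C = 40
C - (w - G(-13, r)) = 40 - (79 - 1*(-3)) = 40 - (79 + 3) = 40 - 1*82 = 40 - 82 = -42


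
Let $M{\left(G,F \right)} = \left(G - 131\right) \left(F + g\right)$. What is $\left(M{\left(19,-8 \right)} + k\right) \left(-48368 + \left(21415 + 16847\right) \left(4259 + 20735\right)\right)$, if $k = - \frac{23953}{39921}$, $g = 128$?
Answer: $- \frac{513099433618227580}{39921} \approx -1.2853 \cdot 10^{13}$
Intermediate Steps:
$k = - \frac{23953}{39921}$ ($k = \left(-23953\right) \frac{1}{39921} = - \frac{23953}{39921} \approx -0.60001$)
$M{\left(G,F \right)} = \left(-131 + G\right) \left(128 + F\right)$ ($M{\left(G,F \right)} = \left(G - 131\right) \left(F + 128\right) = \left(-131 + G\right) \left(128 + F\right)$)
$\left(M{\left(19,-8 \right)} + k\right) \left(-48368 + \left(21415 + 16847\right) \left(4259 + 20735\right)\right) = \left(\left(-16768 - -1048 + 128 \cdot 19 - 152\right) - \frac{23953}{39921}\right) \left(-48368 + \left(21415 + 16847\right) \left(4259 + 20735\right)\right) = \left(\left(-16768 + 1048 + 2432 - 152\right) - \frac{23953}{39921}\right) \left(-48368 + 38262 \cdot 24994\right) = \left(-13440 - \frac{23953}{39921}\right) \left(-48368 + 956320428\right) = \left(- \frac{536562193}{39921}\right) 956272060 = - \frac{513099433618227580}{39921}$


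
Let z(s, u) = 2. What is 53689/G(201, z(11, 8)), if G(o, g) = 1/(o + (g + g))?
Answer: 11006245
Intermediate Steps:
G(o, g) = 1/(o + 2*g)
53689/G(201, z(11, 8)) = 53689/(1/(201 + 2*2)) = 53689/(1/(201 + 4)) = 53689/(1/205) = 53689*205 = 11006245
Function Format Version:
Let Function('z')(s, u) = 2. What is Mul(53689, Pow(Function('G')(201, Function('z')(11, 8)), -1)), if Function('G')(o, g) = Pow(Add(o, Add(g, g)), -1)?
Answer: 11006245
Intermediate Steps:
Function('G')(o, g) = Pow(Add(o, Mul(2, g)), -1)
Mul(53689, Pow(Function('G')(201, Function('z')(11, 8)), -1)) = Mul(53689, Pow(Pow(Add(201, Mul(2, 2)), -1), -1)) = Mul(53689, Pow(Pow(Add(201, 4), -1), -1)) = Mul(53689, Pow(Pow(205, -1), -1)) = Mul(53689, Pow(Rational(1, 205), -1)) = Mul(53689, 205) = 11006245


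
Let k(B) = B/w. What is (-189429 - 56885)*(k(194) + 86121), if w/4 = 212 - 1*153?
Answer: -1251567617875/59 ≈ -2.1213e+10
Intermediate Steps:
w = 236 (w = 4*(212 - 1*153) = 4*(212 - 153) = 4*59 = 236)
k(B) = B/236
(-189429 - 56885)*(k(194) + 86121) = (-189429 - 56885)*((1/236)*194 + 86121) = -246314*(97/118 + 86121) = -246314*10162375/118 = -1251567617875/59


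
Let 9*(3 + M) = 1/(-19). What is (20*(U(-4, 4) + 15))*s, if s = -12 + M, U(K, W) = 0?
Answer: -256600/57 ≈ -4501.8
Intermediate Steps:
M = -514/171 (M = -3 + (⅑)/(-19) = -3 + (⅑)*(-1/19) = -3 - 1/171 = -514/171 ≈ -3.0058)
s = -2566/171 (s = -12 - 514/171 = -2566/171 ≈ -15.006)
(20*(U(-4, 4) + 15))*s = (20*(0 + 15))*(-2566/171) = (20*15)*(-2566/171) = 300*(-2566/171) = -256600/57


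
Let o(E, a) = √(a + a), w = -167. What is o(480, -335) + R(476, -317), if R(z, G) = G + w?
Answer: -484 + I*√670 ≈ -484.0 + 25.884*I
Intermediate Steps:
o(E, a) = √2*√a (o(E, a) = √(2*a) = √2*√a)
R(z, G) = -167 + G (R(z, G) = G - 167 = -167 + G)
o(480, -335) + R(476, -317) = √2*√(-335) + (-167 - 317) = √2*(I*√335) - 484 = I*√670 - 484 = -484 + I*√670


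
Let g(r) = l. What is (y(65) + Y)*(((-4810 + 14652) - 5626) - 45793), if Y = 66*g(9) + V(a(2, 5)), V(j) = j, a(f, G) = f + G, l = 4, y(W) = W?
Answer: -13969872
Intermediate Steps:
g(r) = 4
a(f, G) = G + f
Y = 271 (Y = 66*4 + (5 + 2) = 264 + 7 = 271)
(y(65) + Y)*(((-4810 + 14652) - 5626) - 45793) = (65 + 271)*(((-4810 + 14652) - 5626) - 45793) = 336*((9842 - 5626) - 45793) = 336*(4216 - 45793) = 336*(-41577) = -13969872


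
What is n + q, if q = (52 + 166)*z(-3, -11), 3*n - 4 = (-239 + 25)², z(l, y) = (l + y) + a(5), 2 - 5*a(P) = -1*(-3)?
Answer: 182566/15 ≈ 12171.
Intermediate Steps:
a(P) = -⅕ (a(P) = ⅖ - (-1)*(-3)/5 = ⅖ - ⅕*3 = ⅖ - ⅗ = -⅕)
z(l, y) = -⅕ + l + y (z(l, y) = (l + y) - ⅕ = -⅕ + l + y)
n = 45800/3 (n = 4/3 + (-239 + 25)²/3 = 4/3 + (⅓)*(-214)² = 4/3 + (⅓)*45796 = 4/3 + 45796/3 = 45800/3 ≈ 15267.)
q = -15478/5 (q = (52 + 166)*(-⅕ - 3 - 11) = 218*(-71/5) = -15478/5 ≈ -3095.6)
n + q = 45800/3 - 15478/5 = 182566/15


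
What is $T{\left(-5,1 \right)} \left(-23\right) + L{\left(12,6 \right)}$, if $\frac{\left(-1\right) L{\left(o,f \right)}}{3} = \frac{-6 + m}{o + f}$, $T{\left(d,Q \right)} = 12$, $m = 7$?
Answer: $- \frac{1657}{6} \approx -276.17$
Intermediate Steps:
$L{\left(o,f \right)} = - \frac{3}{f + o}$ ($L{\left(o,f \right)} = - 3 \frac{-6 + 7}{o + f} = - 3 \cdot 1 \frac{1}{f + o} = - \frac{3}{f + o}$)
$T{\left(-5,1 \right)} \left(-23\right) + L{\left(12,6 \right)} = 12 \left(-23\right) - \frac{3}{6 + 12} = -276 - \frac{3}{18} = -276 - \frac{1}{6} = - \frac{1657}{6}$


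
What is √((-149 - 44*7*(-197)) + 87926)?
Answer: √148453 ≈ 385.30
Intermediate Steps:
√((-149 - 44*7*(-197)) + 87926) = √((-149 - 308*(-197)) + 87926) = √((-149 + 60676) + 87926) = √(60527 + 87926) = √148453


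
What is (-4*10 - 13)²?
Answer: 2809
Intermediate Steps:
(-4*10 - 13)² = (-40 - 13)² = (-53)² = 2809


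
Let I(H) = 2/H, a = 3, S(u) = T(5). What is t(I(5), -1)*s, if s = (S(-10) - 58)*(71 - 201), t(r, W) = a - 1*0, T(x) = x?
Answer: 20670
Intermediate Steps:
S(u) = 5
t(r, W) = 3 (t(r, W) = 3 - 1*0 = 3 + 0 = 3)
s = 6890 (s = (5 - 58)*(71 - 201) = -53*(-130) = 6890)
t(I(5), -1)*s = 3*6890 = 20670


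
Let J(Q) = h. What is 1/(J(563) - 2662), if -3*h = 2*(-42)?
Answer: -1/2634 ≈ -0.00037965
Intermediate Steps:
h = 28 (h = -2*(-42)/3 = -⅓*(-84) = 28)
J(Q) = 28
1/(J(563) - 2662) = 1/(28 - 2662) = 1/(-2634) = -1/2634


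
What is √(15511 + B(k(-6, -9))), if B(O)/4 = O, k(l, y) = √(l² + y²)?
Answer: √(15511 + 12*√13) ≈ 124.72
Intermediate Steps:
B(O) = 4*O
√(15511 + B(k(-6, -9))) = √(15511 + 4*√((-6)² + (-9)²)) = √(15511 + 4*√(36 + 81)) = √(15511 + 4*√117) = √(15511 + 4*(3*√13)) = √(15511 + 12*√13)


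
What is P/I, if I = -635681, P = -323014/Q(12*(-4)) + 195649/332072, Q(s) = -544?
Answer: -6710646129/7177123275088 ≈ -0.00093501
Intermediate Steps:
P = 6710646129/11290448 (P = -323014/(-544) + 195649/332072 = -323014*(-1/544) + 195649*(1/332072) = 161507/272 + 195649/332072 = 6710646129/11290448 ≈ 594.37)
P/I = (6710646129/11290448)/(-635681) = (6710646129/11290448)*(-1/635681) = -6710646129/7177123275088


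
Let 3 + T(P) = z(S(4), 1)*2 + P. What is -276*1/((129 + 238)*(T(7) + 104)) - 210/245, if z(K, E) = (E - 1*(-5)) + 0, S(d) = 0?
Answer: -22181/25690 ≈ -0.86341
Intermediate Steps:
z(K, E) = 5 + E (z(K, E) = (E + 5) + 0 = (5 + E) + 0 = 5 + E)
T(P) = 9 + P (T(P) = -3 + ((5 + 1)*2 + P) = -3 + (6*2 + P) = -3 + (12 + P) = 9 + P)
-276*1/((129 + 238)*(T(7) + 104)) - 210/245 = -276*1/((129 + 238)*((9 + 7) + 104)) - 210/245 = -276*1/(367*(16 + 104)) - 210*1/245 = -276/(367*120) - 6/7 = -276/44040 - 6/7 = -276*1/44040 - 6/7 = -23/3670 - 6/7 = -22181/25690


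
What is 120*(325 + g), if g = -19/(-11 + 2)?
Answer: 117760/3 ≈ 39253.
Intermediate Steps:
g = 19/9 (g = -19/(-9) = -⅑*(-19) = 19/9 ≈ 2.1111)
120*(325 + g) = 120*(325 + 19/9) = 120*(2944/9) = 117760/3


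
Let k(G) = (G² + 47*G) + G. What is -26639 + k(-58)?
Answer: -26059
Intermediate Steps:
k(G) = G² + 48*G
-26639 + k(-58) = -26639 - 58*(48 - 58) = -26639 - 58*(-10) = -26639 + 580 = -26059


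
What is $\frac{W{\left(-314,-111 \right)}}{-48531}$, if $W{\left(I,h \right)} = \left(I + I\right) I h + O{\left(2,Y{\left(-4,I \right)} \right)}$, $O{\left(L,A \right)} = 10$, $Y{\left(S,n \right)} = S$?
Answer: $\frac{21888302}{48531} \approx 451.02$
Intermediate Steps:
$W{\left(I,h \right)} = 10 + 2 h I^{2}$ ($W{\left(I,h \right)} = \left(I + I\right) I h + 10 = 2 I I h + 10 = 2 I^{2} h + 10 = 2 h I^{2} + 10 = 10 + 2 h I^{2}$)
$\frac{W{\left(-314,-111 \right)}}{-48531} = \frac{10 + 2 \left(-111\right) \left(-314\right)^{2}}{-48531} = \left(10 + 2 \left(-111\right) 98596\right) \left(- \frac{1}{48531}\right) = \left(10 - 21888312\right) \left(- \frac{1}{48531}\right) = \left(-21888302\right) \left(- \frac{1}{48531}\right) = \frac{21888302}{48531}$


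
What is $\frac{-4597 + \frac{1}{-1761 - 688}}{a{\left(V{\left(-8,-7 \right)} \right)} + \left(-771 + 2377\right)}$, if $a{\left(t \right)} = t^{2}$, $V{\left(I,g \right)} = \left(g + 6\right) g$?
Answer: $- \frac{11258054}{4053095} \approx -2.7776$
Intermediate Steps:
$V{\left(I,g \right)} = g \left(6 + g\right)$ ($V{\left(I,g \right)} = \left(6 + g\right) g = g \left(6 + g\right)$)
$\frac{-4597 + \frac{1}{-1761 - 688}}{a{\left(V{\left(-8,-7 \right)} \right)} + \left(-771 + 2377\right)} = \frac{-4597 + \frac{1}{-1761 - 688}}{\left(- 7 \left(6 - 7\right)\right)^{2} + \left(-771 + 2377\right)} = \frac{-4597 + \frac{1}{-2449}}{\left(\left(-7\right) \left(-1\right)\right)^{2} + 1606} = \frac{-4597 - \frac{1}{2449}}{7^{2} + 1606} = - \frac{11258054}{2449 \left(49 + 1606\right)} = - \frac{11258054}{2449 \cdot 1655} = \left(- \frac{11258054}{2449}\right) \frac{1}{1655} = - \frac{11258054}{4053095}$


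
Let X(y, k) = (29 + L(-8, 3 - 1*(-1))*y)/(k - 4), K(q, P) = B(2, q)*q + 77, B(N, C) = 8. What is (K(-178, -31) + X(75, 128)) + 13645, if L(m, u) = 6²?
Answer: 1527681/124 ≈ 12320.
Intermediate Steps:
L(m, u) = 36
K(q, P) = 77 + 8*q (K(q, P) = 8*q + 77 = 77 + 8*q)
X(y, k) = (29 + 36*y)/(-4 + k) (X(y, k) = (29 + 36*y)/(k - 4) = (29 + 36*y)/(-4 + k))
(K(-178, -31) + X(75, 128)) + 13645 = ((77 + 8*(-178)) + (29 + 36*75)/(-4 + 128)) + 13645 = ((77 - 1424) + (29 + 2700)/124) + 13645 = (-1347 + (1/124)*2729) + 13645 = (-1347 + 2729/124) + 13645 = -164299/124 + 13645 = 1527681/124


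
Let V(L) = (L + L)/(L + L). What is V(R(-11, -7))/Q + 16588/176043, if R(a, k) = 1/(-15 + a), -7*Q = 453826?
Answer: 7526833387/79892890518 ≈ 0.094212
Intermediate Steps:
Q = -453826/7 (Q = -⅐*453826 = -453826/7 ≈ -64832.)
V(L) = 1 (V(L) = (2*L)/((2*L)) = (2*L)*(1/(2*L)) = 1)
V(R(-11, -7))/Q + 16588/176043 = 1/(-453826/7) + 16588/176043 = 1*(-7/453826) + 16588*(1/176043) = -7/453826 + 16588/176043 = 7526833387/79892890518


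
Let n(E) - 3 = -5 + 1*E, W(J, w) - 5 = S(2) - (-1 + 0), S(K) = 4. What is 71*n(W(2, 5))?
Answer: 568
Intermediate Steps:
W(J, w) = 10 (W(J, w) = 5 + (4 - (-1 + 0)) = 5 + (4 - 1*(-1)) = 5 + (4 + 1) = 5 + 5 = 10)
n(E) = -2 + E (n(E) = 3 + (-5 + 1*E) = 3 + (-5 + E) = -2 + E)
71*n(W(2, 5)) = 71*(-2 + 10) = 71*8 = 568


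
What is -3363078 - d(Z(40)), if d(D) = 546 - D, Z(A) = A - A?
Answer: -3363624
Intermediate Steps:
Z(A) = 0
-3363078 - d(Z(40)) = -3363078 - (546 - 1*0) = -3363078 - (546 + 0) = -3363078 - 1*546 = -3363078 - 546 = -3363624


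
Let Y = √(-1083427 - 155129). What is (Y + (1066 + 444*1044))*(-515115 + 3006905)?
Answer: 1157690617580 + 54819380*I*√2559 ≈ 1.1577e+12 + 2.7731e+9*I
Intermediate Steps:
Y = 22*I*√2559 (Y = √(-1238556) = 22*I*√2559 ≈ 1112.9*I)
(Y + (1066 + 444*1044))*(-515115 + 3006905) = (22*I*√2559 + (1066 + 444*1044))*(-515115 + 3006905) = (22*I*√2559 + (1066 + 463536))*2491790 = (22*I*√2559 + 464602)*2491790 = (464602 + 22*I*√2559)*2491790 = 1157690617580 + 54819380*I*√2559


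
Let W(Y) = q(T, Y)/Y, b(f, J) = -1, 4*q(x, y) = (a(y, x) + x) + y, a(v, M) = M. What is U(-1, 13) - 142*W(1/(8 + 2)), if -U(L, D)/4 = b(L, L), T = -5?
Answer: 7037/2 ≈ 3518.5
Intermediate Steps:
q(x, y) = x/2 + y/4 (q(x, y) = ((x + x) + y)/4 = (2*x + y)/4 = (y + 2*x)/4 = x/2 + y/4)
U(L, D) = 4 (U(L, D) = -4*(-1) = 4)
W(Y) = (-5/2 + Y/4)/Y (W(Y) = ((½)*(-5) + Y/4)/Y = (-5/2 + Y/4)/Y)
U(-1, 13) - 142*W(1/(8 + 2)) = 4 - 71*(-10 + 1/(8 + 2))/(2*(1/(8 + 2))) = 4 - 71*(-10 + 1/10)/(2*(1/10)) = 4 - 71*(-10 + ⅒)/(2*⅒) = 4 - 71*10*(-99)/(2*10) = 4 - 142*(-99/4) = 4 + 7029/2 = 7037/2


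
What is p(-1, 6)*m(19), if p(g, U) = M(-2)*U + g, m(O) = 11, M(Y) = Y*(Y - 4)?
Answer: 781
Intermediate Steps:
M(Y) = Y*(-4 + Y)
p(g, U) = g + 12*U (p(g, U) = (-2*(-4 - 2))*U + g = (-2*(-6))*U + g = 12*U + g = g + 12*U)
p(-1, 6)*m(19) = (-1 + 12*6)*11 = (-1 + 72)*11 = 71*11 = 781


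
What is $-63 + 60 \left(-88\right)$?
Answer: $-5343$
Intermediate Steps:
$-63 + 60 \left(-88\right) = -63 - 5280 = -5343$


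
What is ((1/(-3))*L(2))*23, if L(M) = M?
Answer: -46/3 ≈ -15.333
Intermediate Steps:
((1/(-3))*L(2))*23 = ((1/(-3))*2)*23 = (-⅓*1*2)*23 = -⅓*2*23 = -⅔*23 = -46/3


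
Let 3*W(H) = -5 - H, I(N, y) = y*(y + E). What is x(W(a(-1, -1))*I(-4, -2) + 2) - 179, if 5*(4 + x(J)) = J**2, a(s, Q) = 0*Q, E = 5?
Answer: -771/5 ≈ -154.20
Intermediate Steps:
I(N, y) = y*(5 + y) (I(N, y) = y*(y + 5) = y*(5 + y))
a(s, Q) = 0
W(H) = -5/3 - H/3 (W(H) = (-5 - H)/3 = -5/3 - H/3)
x(J) = -4 + J**2/5
x(W(a(-1, -1))*I(-4, -2) + 2) - 179 = (-4 + ((-5/3 - 1/3*0)*(-2*(5 - 2)) + 2)**2/5) - 179 = (-4 + ((-5/3 + 0)*(-2*3) + 2)**2/5) - 179 = (-4 + (-5/3*(-6) + 2)**2/5) - 179 = (-4 + (10 + 2)**2/5) - 179 = (-4 + (1/5)*12**2) - 179 = (-4 + (1/5)*144) - 179 = (-4 + 144/5) - 179 = 124/5 - 179 = -771/5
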